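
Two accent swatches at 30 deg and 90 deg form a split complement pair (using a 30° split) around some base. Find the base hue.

240°

The accents sit 30° either side of the complement, so the complement is their short-arc midpoint on the wheel.
Short-arc midpoint of 30° and 90°: 60°.
Base is 180° from the complement: 60 − 180 = -120 → -120 + 360 = 240°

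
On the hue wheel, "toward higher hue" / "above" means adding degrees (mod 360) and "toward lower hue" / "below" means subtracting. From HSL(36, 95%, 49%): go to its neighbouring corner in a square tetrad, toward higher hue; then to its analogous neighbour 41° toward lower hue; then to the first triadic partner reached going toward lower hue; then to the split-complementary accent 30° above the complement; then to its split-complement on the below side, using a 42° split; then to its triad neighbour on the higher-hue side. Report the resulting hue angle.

+90° (square ↑): 36 + 90 = 126°
−41° (analog 41° ↓): 126 − 41 = 85°
−120° (triadic ↓): 85 − 120 = -35 → -35 + 360 = 325°
+210° (split-comp 30° ↑): 325 + 210 = 535 → 535 − 360 = 175°
+138° (split-comp 42° ↓): 175 + 138 = 313°
+120° (triadic ↑): 313 + 120 = 433 → 433 − 360 = 73°

73°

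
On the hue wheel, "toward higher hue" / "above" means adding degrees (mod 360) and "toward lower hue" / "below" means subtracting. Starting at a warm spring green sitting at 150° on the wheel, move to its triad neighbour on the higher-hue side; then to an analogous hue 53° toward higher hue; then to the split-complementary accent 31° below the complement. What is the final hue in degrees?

150 + 120 = 270°   (triadic ↑)
270 + 53 = 323°   (analog 53° ↑)
323 + 149 = 472 → 472 − 360 = 112°   (split-comp 31° ↓)

112°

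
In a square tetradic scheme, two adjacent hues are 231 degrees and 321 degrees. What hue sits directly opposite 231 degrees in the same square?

A square tetradic scheme places four hues 90° apart; opposite corners are 180° apart.
231 + 180 = 411 → 411 − 360 = 51°

51°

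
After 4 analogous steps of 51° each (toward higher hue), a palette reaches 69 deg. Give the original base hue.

225°

4 steps of 51° (toward higher hue) give a net shift of +204°.
Start = end − shift: 69 − 204 = -135 → -135 + 360 = 225°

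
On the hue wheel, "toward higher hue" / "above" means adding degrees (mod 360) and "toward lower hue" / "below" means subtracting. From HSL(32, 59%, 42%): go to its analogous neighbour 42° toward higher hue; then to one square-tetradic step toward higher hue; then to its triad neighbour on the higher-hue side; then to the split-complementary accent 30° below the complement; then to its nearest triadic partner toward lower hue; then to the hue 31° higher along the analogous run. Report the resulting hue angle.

345°

32 + 42 = 74°   (analog 42° ↑)
74 + 90 = 164°   (square ↑)
164 + 120 = 284°   (triadic ↑)
284 + 150 = 434 → 434 − 360 = 74°   (split-comp 30° ↓)
74 − 120 = -46 → -46 + 360 = 314°   (triadic ↓)
314 + 31 = 345°   (analog 31° ↑)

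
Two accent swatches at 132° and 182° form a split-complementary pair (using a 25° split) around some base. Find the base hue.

337°

The accents sit 25° either side of the complement, so the complement is their short-arc midpoint on the wheel.
Short-arc midpoint of 132° and 182°: 157°.
Base is 180° from the complement: 157 − 180 = -23 → -23 + 360 = 337°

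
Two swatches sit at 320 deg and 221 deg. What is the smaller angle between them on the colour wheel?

|320 − 221| = 99.
99 ≤ 180, so the shorter arc is 99°.

99°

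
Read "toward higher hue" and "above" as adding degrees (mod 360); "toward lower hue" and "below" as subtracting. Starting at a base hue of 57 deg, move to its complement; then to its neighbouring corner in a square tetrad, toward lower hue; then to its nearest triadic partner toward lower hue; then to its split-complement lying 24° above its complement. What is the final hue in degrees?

+180° (complement): 57 + 180 = 237°
−90° (square ↓): 237 − 90 = 147°
−120° (triadic ↓): 147 − 120 = 27°
+204° (split-comp 24° ↑): 27 + 204 = 231°

231°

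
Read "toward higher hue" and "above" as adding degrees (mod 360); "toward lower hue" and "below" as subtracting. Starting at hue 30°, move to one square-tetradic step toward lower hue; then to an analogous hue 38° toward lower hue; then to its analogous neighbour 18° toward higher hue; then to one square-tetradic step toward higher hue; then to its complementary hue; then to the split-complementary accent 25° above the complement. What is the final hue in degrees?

square ↓ −90°: 30 − 90 = -60 → -60 + 360 = 300°
analog 38° ↓ −38°: 300 − 38 = 262°
analog 18° ↑ +18°: 262 + 18 = 280°
square ↑ +90°: 280 + 90 = 370 → 370 − 360 = 10°
complement +180°: 10 + 180 = 190°
split-comp 25° ↑ +205°: 190 + 205 = 395 → 395 − 360 = 35°

35°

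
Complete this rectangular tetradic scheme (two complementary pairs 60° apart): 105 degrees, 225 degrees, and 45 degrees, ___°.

A rectangular tetradic uses two complementary pairs 60° apart: offsets 0°, 60°, 180°, 240°.
Among {45°, 105°, 225°}, 45° and 225° are a 180° pair.
The remaining hue 105° needs its own complement: 105 + 180 = 285°

285°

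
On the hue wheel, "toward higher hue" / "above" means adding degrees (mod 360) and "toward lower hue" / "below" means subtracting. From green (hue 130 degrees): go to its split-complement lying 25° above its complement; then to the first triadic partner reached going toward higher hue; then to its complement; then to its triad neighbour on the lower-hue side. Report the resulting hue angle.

130 + 205 = 335°   (split-comp 25° ↑)
335 + 120 = 455 → 455 − 360 = 95°   (triadic ↑)
95 + 180 = 275°   (complement)
275 − 120 = 155°   (triadic ↓)

155°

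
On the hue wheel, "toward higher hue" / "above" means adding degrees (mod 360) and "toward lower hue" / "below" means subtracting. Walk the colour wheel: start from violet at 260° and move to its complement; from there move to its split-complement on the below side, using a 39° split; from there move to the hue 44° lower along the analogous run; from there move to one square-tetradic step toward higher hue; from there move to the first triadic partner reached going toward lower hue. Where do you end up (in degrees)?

147°

+180° (complement): 260 + 180 = 440 → 440 − 360 = 80°
+141° (split-comp 39° ↓): 80 + 141 = 221°
−44° (analog 44° ↓): 221 − 44 = 177°
+90° (square ↑): 177 + 90 = 267°
−120° (triadic ↓): 267 − 120 = 147°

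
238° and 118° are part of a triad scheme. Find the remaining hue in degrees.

A triad places three hues 120° apart.
The full set through 118° is {118°, 238°, 358°}.
Given {118°, 238°}, the missing hue is 358°.

358°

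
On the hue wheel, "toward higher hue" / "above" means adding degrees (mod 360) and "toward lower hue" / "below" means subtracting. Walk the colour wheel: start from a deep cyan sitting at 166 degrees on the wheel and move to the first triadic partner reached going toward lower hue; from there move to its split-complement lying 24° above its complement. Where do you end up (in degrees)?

triadic ↓ −120°: 166 − 120 = 46°
split-comp 24° ↑ +204°: 46 + 204 = 250°

250°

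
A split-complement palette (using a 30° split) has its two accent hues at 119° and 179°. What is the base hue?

329°

The accents sit 30° either side of the complement, so the complement is their short-arc midpoint on the wheel.
Short-arc midpoint of 119° and 179°: 149°.
Base is 180° from the complement: 149 − 180 = -31 → -31 + 360 = 329°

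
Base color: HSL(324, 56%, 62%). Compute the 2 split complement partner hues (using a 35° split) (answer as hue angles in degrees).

Split-complementary hues sit 35° either side of the complement.
Complement of 324°: 324 + 180 = 504 → 504 − 360 = 144°
144 − 35 = 109°
144 + 35 = 179°

109° and 179°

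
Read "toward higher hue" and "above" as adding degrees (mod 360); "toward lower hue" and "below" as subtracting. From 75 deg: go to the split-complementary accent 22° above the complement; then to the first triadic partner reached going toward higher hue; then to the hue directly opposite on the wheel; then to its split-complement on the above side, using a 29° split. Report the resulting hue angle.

75 + 202 = 277°   (split-comp 22° ↑)
277 + 120 = 397 → 397 − 360 = 37°   (triadic ↑)
37 + 180 = 217°   (complement)
217 + 209 = 426 → 426 − 360 = 66°   (split-comp 29° ↑)

66°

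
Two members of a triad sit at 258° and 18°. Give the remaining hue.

138°

A triad spaces three hues 120° apart.
The full set is {18°, 138°, 258°}.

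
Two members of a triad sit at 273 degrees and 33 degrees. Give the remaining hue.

153°

A triad spaces three hues 120° apart.
The full set is {33°, 153°, 273°}.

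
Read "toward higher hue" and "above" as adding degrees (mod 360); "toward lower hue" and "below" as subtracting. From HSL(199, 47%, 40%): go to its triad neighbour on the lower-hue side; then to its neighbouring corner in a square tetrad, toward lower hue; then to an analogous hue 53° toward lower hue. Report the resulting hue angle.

−120° (triadic ↓): 199 − 120 = 79°
−90° (square ↓): 79 − 90 = -11 → -11 + 360 = 349°
−53° (analog 53° ↓): 349 − 53 = 296°

296°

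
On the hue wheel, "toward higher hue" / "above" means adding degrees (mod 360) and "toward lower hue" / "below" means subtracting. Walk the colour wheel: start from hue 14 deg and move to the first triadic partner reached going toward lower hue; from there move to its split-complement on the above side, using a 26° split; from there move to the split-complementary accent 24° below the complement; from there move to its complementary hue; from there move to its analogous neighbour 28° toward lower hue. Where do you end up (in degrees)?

14 − 120 = -106 → -106 + 360 = 254°   (triadic ↓)
254 + 206 = 460 → 460 − 360 = 100°   (split-comp 26° ↑)
100 + 156 = 256°   (split-comp 24° ↓)
256 + 180 = 436 → 436 − 360 = 76°   (complement)
76 − 28 = 48°   (analog 28° ↓)

48°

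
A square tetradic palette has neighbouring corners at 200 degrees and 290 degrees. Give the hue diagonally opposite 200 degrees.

A square tetradic scheme places four hues 90° apart; opposite corners are 180° apart.
200 + 180 = 380 → 380 − 360 = 20°

20°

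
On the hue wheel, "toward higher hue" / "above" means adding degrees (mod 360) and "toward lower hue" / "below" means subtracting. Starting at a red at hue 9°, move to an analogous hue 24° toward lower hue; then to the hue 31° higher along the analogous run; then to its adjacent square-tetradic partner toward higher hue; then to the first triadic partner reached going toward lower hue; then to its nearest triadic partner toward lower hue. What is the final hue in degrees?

226°

−24° (analog 24° ↓): 9 − 24 = -15 → -15 + 360 = 345°
+31° (analog 31° ↑): 345 + 31 = 376 → 376 − 360 = 16°
+90° (square ↑): 16 + 90 = 106°
−120° (triadic ↓): 106 − 120 = -14 → -14 + 360 = 346°
−120° (triadic ↓): 346 − 120 = 226°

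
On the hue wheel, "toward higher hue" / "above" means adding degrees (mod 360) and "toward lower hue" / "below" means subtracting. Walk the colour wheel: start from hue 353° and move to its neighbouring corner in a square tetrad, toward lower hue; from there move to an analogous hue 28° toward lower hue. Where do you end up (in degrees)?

235°

−90° (square ↓): 353 − 90 = 263°
−28° (analog 28° ↓): 263 − 28 = 235°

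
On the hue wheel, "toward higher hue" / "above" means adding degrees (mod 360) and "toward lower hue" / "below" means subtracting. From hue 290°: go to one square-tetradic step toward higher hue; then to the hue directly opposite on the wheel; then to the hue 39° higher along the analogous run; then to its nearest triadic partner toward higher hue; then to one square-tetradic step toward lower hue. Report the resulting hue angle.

269°

square ↑ +90°: 290 + 90 = 380 → 380 − 360 = 20°
complement +180°: 20 + 180 = 200°
analog 39° ↑ +39°: 200 + 39 = 239°
triadic ↑ +120°: 239 + 120 = 359°
square ↓ −90°: 359 − 90 = 269°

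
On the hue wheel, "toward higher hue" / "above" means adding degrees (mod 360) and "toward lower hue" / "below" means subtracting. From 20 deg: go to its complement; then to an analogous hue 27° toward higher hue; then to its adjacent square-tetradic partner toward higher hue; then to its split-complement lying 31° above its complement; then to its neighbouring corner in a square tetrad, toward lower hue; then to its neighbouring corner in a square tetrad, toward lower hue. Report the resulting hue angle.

+180° (complement): 20 + 180 = 200°
+27° (analog 27° ↑): 200 + 27 = 227°
+90° (square ↑): 227 + 90 = 317°
+211° (split-comp 31° ↑): 317 + 211 = 528 → 528 − 360 = 168°
−90° (square ↓): 168 − 90 = 78°
−90° (square ↓): 78 − 90 = -12 → -12 + 360 = 348°

348°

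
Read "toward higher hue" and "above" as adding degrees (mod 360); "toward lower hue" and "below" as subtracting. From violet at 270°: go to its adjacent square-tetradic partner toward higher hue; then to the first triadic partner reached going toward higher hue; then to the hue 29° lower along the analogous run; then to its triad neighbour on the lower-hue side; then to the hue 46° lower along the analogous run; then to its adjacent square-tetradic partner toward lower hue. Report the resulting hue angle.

+90° (square ↑): 270 + 90 = 360 → 360 − 360 = 0°
+120° (triadic ↑): 0 + 120 = 120°
−29° (analog 29° ↓): 120 − 29 = 91°
−120° (triadic ↓): 91 − 120 = -29 → -29 + 360 = 331°
−46° (analog 46° ↓): 331 − 46 = 285°
−90° (square ↓): 285 − 90 = 195°

195°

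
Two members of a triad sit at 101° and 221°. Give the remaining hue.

341°

A triad spaces three hues 120° apart.
The full set is {101°, 221°, 341°}.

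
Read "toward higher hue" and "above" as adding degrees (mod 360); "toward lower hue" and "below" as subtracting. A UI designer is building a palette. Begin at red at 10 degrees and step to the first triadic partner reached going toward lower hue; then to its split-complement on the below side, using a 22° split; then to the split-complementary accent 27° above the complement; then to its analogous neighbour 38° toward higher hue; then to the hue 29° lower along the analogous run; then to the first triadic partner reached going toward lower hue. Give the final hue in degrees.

triadic ↓ −120°: 10 − 120 = -110 → -110 + 360 = 250°
split-comp 22° ↓ +158°: 250 + 158 = 408 → 408 − 360 = 48°
split-comp 27° ↑ +207°: 48 + 207 = 255°
analog 38° ↑ +38°: 255 + 38 = 293°
analog 29° ↓ −29°: 293 − 29 = 264°
triadic ↓ −120°: 264 − 120 = 144°

144°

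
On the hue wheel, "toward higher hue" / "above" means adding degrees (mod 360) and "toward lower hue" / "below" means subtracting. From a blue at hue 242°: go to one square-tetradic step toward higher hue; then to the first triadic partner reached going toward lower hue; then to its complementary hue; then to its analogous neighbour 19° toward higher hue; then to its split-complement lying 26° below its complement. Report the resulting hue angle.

242 + 90 = 332°   (square ↑)
332 − 120 = 212°   (triadic ↓)
212 + 180 = 392 → 392 − 360 = 32°   (complement)
32 + 19 = 51°   (analog 19° ↑)
51 + 154 = 205°   (split-comp 26° ↓)

205°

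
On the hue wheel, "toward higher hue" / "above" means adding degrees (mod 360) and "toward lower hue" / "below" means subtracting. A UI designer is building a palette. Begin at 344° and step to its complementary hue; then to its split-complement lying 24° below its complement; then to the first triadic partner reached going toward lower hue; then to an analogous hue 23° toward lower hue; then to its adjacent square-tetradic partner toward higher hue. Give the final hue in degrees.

267°

344 + 180 = 524 → 524 − 360 = 164°   (complement)
164 + 156 = 320°   (split-comp 24° ↓)
320 − 120 = 200°   (triadic ↓)
200 − 23 = 177°   (analog 23° ↓)
177 + 90 = 267°   (square ↑)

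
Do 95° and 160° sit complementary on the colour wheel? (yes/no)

no

Angular distance: |95 − 160| = 65 = 65°.
Complementary requires 180°.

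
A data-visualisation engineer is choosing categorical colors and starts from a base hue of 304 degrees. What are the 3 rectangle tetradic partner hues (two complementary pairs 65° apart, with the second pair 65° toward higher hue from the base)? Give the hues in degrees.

A rectangular tetradic uses two complementary pairs 65° apart: offsets 0°, 65°, 180°, 245°.
304 + 65 = 369 → 369 − 360 = 9°
304 + 180 = 484 → 484 − 360 = 124°
304 + 245 = 549 → 549 − 360 = 189°

9°, 124°, 189°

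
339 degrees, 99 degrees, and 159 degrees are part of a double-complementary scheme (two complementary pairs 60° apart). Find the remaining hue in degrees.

A rectangular tetradic uses two complementary pairs 60° apart: offsets 0°, 60°, 180°, 240°.
Among {99°, 159°, 339°}, 159° and 339° are a 180° pair.
The remaining hue 99° needs its own complement: 99 + 180 = 279°

279°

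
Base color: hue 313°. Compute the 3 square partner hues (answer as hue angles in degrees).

A square tetradic scheme places four hues every 90°.
313 + 90 = 403 → 403 − 360 = 43°
313 + 180 = 493 → 493 − 360 = 133°
313 + 270 = 583 → 583 − 360 = 223°

43°, 133°, 223°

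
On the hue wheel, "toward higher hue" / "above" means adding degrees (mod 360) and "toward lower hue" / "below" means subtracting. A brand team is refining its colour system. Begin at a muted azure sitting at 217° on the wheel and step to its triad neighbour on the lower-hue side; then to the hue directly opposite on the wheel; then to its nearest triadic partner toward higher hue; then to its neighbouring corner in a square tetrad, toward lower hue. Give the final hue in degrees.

−120° (triadic ↓): 217 − 120 = 97°
+180° (complement): 97 + 180 = 277°
+120° (triadic ↑): 277 + 120 = 397 → 397 − 360 = 37°
−90° (square ↓): 37 − 90 = -53 → -53 + 360 = 307°

307°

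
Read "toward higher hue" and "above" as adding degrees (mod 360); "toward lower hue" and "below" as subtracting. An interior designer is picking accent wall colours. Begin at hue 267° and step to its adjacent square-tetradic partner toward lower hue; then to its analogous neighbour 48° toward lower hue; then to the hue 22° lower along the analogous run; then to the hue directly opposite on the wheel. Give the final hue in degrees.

287°

−90° (square ↓): 267 − 90 = 177°
−48° (analog 48° ↓): 177 − 48 = 129°
−22° (analog 22° ↓): 129 − 22 = 107°
+180° (complement): 107 + 180 = 287°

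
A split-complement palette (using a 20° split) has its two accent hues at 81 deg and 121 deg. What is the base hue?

The accents sit 20° either side of the complement, so the complement is their short-arc midpoint on the wheel.
Short-arc midpoint of 81° and 121°: 101°.
Base is 180° from the complement: 101 − 180 = -79 → -79 + 360 = 281°

281°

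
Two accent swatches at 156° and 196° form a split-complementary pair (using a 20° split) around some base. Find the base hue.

356°

The accents sit 20° either side of the complement, so the complement is their short-arc midpoint on the wheel.
Short-arc midpoint of 156° and 196°: 176°.
Base is 180° from the complement: 176 − 180 = -4 → -4 + 360 = 356°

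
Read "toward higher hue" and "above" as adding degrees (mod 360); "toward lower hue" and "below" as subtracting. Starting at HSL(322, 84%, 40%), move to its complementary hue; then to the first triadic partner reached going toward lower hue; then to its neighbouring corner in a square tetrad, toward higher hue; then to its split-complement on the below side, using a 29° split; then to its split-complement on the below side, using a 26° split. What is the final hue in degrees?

+180° (complement): 322 + 180 = 502 → 502 − 360 = 142°
−120° (triadic ↓): 142 − 120 = 22°
+90° (square ↑): 22 + 90 = 112°
+151° (split-comp 29° ↓): 112 + 151 = 263°
+154° (split-comp 26° ↓): 263 + 154 = 417 → 417 − 360 = 57°

57°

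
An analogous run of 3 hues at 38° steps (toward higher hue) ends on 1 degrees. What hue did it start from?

285°

2 steps of 38° (toward higher hue) give a net shift of +76°.
Start = end − shift: 1 − 76 = -75 → -75 + 360 = 285°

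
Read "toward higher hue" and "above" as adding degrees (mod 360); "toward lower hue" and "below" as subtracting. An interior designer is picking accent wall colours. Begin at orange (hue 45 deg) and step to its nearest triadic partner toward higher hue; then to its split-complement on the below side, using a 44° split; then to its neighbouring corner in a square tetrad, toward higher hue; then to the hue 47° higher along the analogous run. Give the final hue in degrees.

78°

triadic ↑ +120°: 45 + 120 = 165°
split-comp 44° ↓ +136°: 165 + 136 = 301°
square ↑ +90°: 301 + 90 = 391 → 391 − 360 = 31°
analog 47° ↑ +47°: 31 + 47 = 78°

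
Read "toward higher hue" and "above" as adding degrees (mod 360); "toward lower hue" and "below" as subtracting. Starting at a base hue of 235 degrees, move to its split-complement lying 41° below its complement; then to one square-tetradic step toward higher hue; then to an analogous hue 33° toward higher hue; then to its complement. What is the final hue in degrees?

235 + 139 = 374 → 374 − 360 = 14°   (split-comp 41° ↓)
14 + 90 = 104°   (square ↑)
104 + 33 = 137°   (analog 33° ↑)
137 + 180 = 317°   (complement)

317°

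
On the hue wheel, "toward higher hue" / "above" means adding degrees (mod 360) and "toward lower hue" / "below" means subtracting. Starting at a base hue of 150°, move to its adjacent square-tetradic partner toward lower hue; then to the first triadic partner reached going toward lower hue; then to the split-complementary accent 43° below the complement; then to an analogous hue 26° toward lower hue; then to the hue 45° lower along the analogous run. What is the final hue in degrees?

6°

150 − 90 = 60°   (square ↓)
60 − 120 = -60 → -60 + 360 = 300°   (triadic ↓)
300 + 137 = 437 → 437 − 360 = 77°   (split-comp 43° ↓)
77 − 26 = 51°   (analog 26° ↓)
51 − 45 = 6°   (analog 45° ↓)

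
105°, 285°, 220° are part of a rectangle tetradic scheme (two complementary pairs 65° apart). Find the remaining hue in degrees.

A rectangular tetradic uses two complementary pairs 65° apart: offsets 0°, 65°, 180°, 245°.
Among {105°, 220°, 285°}, 105° and 285° are a 180° pair.
The remaining hue 220° needs its own complement: 220 + 180 = 400 → 400 − 360 = 40°

40°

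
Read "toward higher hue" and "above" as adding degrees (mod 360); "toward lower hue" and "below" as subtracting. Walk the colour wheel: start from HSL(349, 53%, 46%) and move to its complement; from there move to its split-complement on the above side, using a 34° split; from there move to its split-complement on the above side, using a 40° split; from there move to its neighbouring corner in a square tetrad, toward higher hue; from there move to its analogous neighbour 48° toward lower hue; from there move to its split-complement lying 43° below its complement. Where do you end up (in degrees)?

62°

complement +180°: 349 + 180 = 529 → 529 − 360 = 169°
split-comp 34° ↑ +214°: 169 + 214 = 383 → 383 − 360 = 23°
split-comp 40° ↑ +220°: 23 + 220 = 243°
square ↑ +90°: 243 + 90 = 333°
analog 48° ↓ −48°: 333 − 48 = 285°
split-comp 43° ↓ +137°: 285 + 137 = 422 → 422 − 360 = 62°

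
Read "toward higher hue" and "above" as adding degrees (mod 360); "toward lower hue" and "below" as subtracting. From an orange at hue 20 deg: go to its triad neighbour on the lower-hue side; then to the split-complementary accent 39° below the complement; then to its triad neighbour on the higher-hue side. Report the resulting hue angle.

20 − 120 = -100 → -100 + 360 = 260°   (triadic ↓)
260 + 141 = 401 → 401 − 360 = 41°   (split-comp 39° ↓)
41 + 120 = 161°   (triadic ↑)

161°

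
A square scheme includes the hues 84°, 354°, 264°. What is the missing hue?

A square tetradic scheme places four hues every 90°.
The full set through 84° is {84°, 174°, 264°, 354°}.
Given {84°, 264°, 354°}, the missing hue is 174°.

174°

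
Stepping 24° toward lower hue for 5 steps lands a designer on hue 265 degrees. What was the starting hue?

5 steps of 24° (toward lower hue) give a net shift of −120°.
Start = end − shift: 265 + 120 = 385 → 385 − 360 = 25°

25°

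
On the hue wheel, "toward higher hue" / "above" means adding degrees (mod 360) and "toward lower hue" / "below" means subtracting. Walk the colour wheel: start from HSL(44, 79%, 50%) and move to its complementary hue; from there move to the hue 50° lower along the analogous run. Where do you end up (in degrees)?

+180° (complement): 44 + 180 = 224°
−50° (analog 50° ↓): 224 − 50 = 174°

174°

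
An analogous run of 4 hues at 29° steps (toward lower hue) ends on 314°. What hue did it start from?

41°

3 steps of 29° (toward lower hue) give a net shift of −87°.
Start = end − shift: 314 + 87 = 401 → 401 − 360 = 41°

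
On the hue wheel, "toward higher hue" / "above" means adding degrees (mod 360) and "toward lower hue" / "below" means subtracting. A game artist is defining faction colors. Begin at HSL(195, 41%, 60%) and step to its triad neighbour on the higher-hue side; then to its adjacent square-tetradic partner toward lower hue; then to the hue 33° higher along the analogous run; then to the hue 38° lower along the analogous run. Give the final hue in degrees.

220°

+120° (triadic ↑): 195 + 120 = 315°
−90° (square ↓): 315 − 90 = 225°
+33° (analog 33° ↑): 225 + 33 = 258°
−38° (analog 38° ↓): 258 − 38 = 220°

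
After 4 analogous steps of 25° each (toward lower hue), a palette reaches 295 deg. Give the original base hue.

4 steps of 25° (toward lower hue) give a net shift of −100°.
Start = end − shift: 295 + 100 = 395 → 395 − 360 = 35°

35°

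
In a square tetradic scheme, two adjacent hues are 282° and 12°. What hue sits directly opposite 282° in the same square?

102°

A square tetradic scheme places four hues 90° apart; opposite corners are 180° apart.
282 + 180 = 462 → 462 − 360 = 102°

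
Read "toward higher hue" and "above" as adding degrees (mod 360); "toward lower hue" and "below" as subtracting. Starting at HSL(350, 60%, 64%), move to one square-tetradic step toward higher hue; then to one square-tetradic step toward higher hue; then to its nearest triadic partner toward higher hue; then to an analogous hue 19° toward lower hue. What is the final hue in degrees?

square ↑ +90°: 350 + 90 = 440 → 440 − 360 = 80°
square ↑ +90°: 80 + 90 = 170°
triadic ↑ +120°: 170 + 120 = 290°
analog 19° ↓ −19°: 290 − 19 = 271°

271°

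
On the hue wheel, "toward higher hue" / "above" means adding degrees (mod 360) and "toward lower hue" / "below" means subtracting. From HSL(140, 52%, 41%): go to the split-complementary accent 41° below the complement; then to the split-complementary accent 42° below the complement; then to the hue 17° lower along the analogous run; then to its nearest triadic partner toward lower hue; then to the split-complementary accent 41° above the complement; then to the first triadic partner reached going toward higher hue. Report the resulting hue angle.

261°

split-comp 41° ↓ +139°: 140 + 139 = 279°
split-comp 42° ↓ +138°: 279 + 138 = 417 → 417 − 360 = 57°
analog 17° ↓ −17°: 57 − 17 = 40°
triadic ↓ −120°: 40 − 120 = -80 → -80 + 360 = 280°
split-comp 41° ↑ +221°: 280 + 221 = 501 → 501 − 360 = 141°
triadic ↑ +120°: 141 + 120 = 261°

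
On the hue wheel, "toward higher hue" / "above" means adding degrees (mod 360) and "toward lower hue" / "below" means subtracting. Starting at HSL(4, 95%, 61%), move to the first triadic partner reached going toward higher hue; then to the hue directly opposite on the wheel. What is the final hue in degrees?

triadic ↑ +120°: 4 + 120 = 124°
complement +180°: 124 + 180 = 304°

304°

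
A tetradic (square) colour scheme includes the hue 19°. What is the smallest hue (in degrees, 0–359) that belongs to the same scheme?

A square tetradic scheme places four hues every 90°.
The full set through 19° is {19°, 109°, 199°, 289°}.

19°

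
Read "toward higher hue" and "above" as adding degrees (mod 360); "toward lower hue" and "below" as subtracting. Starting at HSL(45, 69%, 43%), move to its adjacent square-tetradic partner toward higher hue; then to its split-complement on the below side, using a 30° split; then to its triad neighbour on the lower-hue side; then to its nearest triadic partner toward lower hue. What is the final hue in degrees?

45 + 90 = 135°   (square ↑)
135 + 150 = 285°   (split-comp 30° ↓)
285 − 120 = 165°   (triadic ↓)
165 − 120 = 45°   (triadic ↓)

45°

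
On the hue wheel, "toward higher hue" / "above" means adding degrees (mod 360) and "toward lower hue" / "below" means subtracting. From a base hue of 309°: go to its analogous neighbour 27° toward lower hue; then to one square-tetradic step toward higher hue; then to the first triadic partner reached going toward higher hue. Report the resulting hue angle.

−27° (analog 27° ↓): 309 − 27 = 282°
+90° (square ↑): 282 + 90 = 372 → 372 − 360 = 12°
+120° (triadic ↑): 12 + 120 = 132°

132°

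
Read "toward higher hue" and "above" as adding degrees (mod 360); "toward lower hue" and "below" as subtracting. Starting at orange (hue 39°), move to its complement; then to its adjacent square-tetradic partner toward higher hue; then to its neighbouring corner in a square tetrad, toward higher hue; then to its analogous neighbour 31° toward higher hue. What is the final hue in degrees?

complement +180°: 39 + 180 = 219°
square ↑ +90°: 219 + 90 = 309°
square ↑ +90°: 309 + 90 = 399 → 399 − 360 = 39°
analog 31° ↑ +31°: 39 + 31 = 70°

70°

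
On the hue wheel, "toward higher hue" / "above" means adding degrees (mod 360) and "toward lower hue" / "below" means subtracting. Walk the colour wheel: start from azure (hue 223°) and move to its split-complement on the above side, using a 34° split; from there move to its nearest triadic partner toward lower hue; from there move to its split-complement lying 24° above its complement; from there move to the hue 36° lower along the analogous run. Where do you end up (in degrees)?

125°

223 + 214 = 437 → 437 − 360 = 77°   (split-comp 34° ↑)
77 − 120 = -43 → -43 + 360 = 317°   (triadic ↓)
317 + 204 = 521 → 521 − 360 = 161°   (split-comp 24° ↑)
161 − 36 = 125°   (analog 36° ↓)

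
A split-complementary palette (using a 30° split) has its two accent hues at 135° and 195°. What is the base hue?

The accents sit 30° either side of the complement, so the complement is their short-arc midpoint on the wheel.
Short-arc midpoint of 135° and 195°: 165°.
Base is 180° from the complement: 165 − 180 = -15 → -15 + 360 = 345°

345°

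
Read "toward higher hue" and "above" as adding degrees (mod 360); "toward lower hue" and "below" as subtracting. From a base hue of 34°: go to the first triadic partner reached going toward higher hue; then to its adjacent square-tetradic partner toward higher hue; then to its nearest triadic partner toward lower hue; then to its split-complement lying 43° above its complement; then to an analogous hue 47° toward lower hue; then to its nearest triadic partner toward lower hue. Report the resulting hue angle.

+120° (triadic ↑): 34 + 120 = 154°
+90° (square ↑): 154 + 90 = 244°
−120° (triadic ↓): 244 − 120 = 124°
+223° (split-comp 43° ↑): 124 + 223 = 347°
−47° (analog 47° ↓): 347 − 47 = 300°
−120° (triadic ↓): 300 − 120 = 180°

180°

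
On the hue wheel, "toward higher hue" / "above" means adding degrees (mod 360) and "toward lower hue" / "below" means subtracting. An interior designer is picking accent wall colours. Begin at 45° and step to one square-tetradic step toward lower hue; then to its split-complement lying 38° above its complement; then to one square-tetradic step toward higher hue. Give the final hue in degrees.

square ↓ −90°: 45 − 90 = -45 → -45 + 360 = 315°
split-comp 38° ↑ +218°: 315 + 218 = 533 → 533 − 360 = 173°
square ↑ +90°: 173 + 90 = 263°

263°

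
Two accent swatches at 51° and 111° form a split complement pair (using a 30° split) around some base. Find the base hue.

261°

The accents sit 30° either side of the complement, so the complement is their short-arc midpoint on the wheel.
Short-arc midpoint of 51° and 111°: 81°.
Base is 180° from the complement: 81 − 180 = -99 → -99 + 360 = 261°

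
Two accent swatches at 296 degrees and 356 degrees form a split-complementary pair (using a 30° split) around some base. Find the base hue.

146°

The accents sit 30° either side of the complement, so the complement is their short-arc midpoint on the wheel.
Short-arc midpoint of 296° and 356°: 326°.
Base is 180° from the complement: 326 − 180 = 146°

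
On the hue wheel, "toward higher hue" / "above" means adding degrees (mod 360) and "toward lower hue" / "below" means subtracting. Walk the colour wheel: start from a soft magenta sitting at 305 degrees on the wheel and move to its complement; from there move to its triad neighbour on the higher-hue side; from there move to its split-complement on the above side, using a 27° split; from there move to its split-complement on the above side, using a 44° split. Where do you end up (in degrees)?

305 + 180 = 485 → 485 − 360 = 125°   (complement)
125 + 120 = 245°   (triadic ↑)
245 + 207 = 452 → 452 − 360 = 92°   (split-comp 27° ↑)
92 + 224 = 316°   (split-comp 44° ↑)

316°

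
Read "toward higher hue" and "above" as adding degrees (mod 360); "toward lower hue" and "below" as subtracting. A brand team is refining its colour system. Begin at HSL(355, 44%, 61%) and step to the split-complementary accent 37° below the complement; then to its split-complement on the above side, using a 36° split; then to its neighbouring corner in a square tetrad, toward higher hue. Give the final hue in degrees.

84°

+143° (split-comp 37° ↓): 355 + 143 = 498 → 498 − 360 = 138°
+216° (split-comp 36° ↑): 138 + 216 = 354°
+90° (square ↑): 354 + 90 = 444 → 444 − 360 = 84°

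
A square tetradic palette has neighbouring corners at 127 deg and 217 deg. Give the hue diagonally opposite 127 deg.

307°

A square tetradic scheme places four hues 90° apart; opposite corners are 180° apart.
127 + 180 = 307°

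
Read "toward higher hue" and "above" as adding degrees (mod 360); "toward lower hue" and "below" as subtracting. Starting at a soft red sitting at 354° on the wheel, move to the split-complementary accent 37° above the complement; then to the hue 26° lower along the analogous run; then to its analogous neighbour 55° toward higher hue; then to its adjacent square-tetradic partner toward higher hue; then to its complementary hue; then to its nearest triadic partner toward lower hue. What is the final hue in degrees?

354 + 217 = 571 → 571 − 360 = 211°   (split-comp 37° ↑)
211 − 26 = 185°   (analog 26° ↓)
185 + 55 = 240°   (analog 55° ↑)
240 + 90 = 330°   (square ↑)
330 + 180 = 510 → 510 − 360 = 150°   (complement)
150 − 120 = 30°   (triadic ↓)

30°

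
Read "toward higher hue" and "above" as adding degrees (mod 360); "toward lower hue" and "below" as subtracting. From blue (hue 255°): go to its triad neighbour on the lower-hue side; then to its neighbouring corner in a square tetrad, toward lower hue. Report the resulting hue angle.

45°

−120° (triadic ↓): 255 − 120 = 135°
−90° (square ↓): 135 − 90 = 45°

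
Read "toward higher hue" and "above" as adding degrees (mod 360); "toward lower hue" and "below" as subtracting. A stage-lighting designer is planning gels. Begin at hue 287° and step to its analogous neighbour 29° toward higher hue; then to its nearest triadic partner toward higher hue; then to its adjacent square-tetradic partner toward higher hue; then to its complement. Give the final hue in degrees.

346°

287 + 29 = 316°   (analog 29° ↑)
316 + 120 = 436 → 436 − 360 = 76°   (triadic ↑)
76 + 90 = 166°   (square ↑)
166 + 180 = 346°   (complement)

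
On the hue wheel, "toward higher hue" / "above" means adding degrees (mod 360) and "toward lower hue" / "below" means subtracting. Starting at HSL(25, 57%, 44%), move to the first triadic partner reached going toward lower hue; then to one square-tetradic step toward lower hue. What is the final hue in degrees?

−120° (triadic ↓): 25 − 120 = -95 → -95 + 360 = 265°
−90° (square ↓): 265 − 90 = 175°

175°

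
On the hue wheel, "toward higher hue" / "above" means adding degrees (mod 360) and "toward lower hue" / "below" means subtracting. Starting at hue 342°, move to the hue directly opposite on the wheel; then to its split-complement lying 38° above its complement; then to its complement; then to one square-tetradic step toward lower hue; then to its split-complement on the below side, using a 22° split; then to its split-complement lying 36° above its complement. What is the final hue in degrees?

+180° (complement): 342 + 180 = 522 → 522 − 360 = 162°
+218° (split-comp 38° ↑): 162 + 218 = 380 → 380 − 360 = 20°
+180° (complement): 20 + 180 = 200°
−90° (square ↓): 200 − 90 = 110°
+158° (split-comp 22° ↓): 110 + 158 = 268°
+216° (split-comp 36° ↑): 268 + 216 = 484 → 484 − 360 = 124°

124°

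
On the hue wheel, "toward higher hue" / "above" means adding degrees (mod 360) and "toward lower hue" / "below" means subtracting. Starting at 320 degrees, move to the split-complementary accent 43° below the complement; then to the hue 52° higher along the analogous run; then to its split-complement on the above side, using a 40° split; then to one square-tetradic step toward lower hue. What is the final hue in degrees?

279°

+137° (split-comp 43° ↓): 320 + 137 = 457 → 457 − 360 = 97°
+52° (analog 52° ↑): 97 + 52 = 149°
+220° (split-comp 40° ↑): 149 + 220 = 369 → 369 − 360 = 9°
−90° (square ↓): 9 − 90 = -81 → -81 + 360 = 279°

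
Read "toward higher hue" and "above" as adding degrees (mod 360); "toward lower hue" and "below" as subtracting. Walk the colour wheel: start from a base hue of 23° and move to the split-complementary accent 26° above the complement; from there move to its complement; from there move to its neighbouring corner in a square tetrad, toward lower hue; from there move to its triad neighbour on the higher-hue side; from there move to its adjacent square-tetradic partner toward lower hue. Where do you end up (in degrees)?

+206° (split-comp 26° ↑): 23 + 206 = 229°
+180° (complement): 229 + 180 = 409 → 409 − 360 = 49°
−90° (square ↓): 49 − 90 = -41 → -41 + 360 = 319°
+120° (triadic ↑): 319 + 120 = 439 → 439 − 360 = 79°
−90° (square ↓): 79 − 90 = -11 → -11 + 360 = 349°

349°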